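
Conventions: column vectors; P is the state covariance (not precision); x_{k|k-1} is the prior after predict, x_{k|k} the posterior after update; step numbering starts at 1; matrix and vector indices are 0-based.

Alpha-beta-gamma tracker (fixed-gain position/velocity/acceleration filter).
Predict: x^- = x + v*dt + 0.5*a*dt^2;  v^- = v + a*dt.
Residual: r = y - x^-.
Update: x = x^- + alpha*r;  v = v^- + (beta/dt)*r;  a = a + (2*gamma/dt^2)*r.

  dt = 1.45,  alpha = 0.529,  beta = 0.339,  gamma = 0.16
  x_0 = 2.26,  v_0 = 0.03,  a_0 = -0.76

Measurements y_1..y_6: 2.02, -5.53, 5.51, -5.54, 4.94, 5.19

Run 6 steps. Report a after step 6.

a_post = 2.1401

step 1: x_pred=1.5045  r=0.5155  x^+=1.7772  v^+=-0.9515  a^+=-0.6815
step 2: x_pred=-0.3189  r=-5.2111  x^+=-3.0756  v^+=-3.1581  a^+=-1.4747
step 3: x_pred=-9.2050  r=14.7150  x^+=-1.4208  v^+=-1.8561  a^+=0.7649
step 4: x_pred=-3.3079  r=-2.2321  x^+=-4.4887  v^+=-1.2687  a^+=0.4252
step 5: x_pred=-5.8813  r=10.8213  x^+=-0.1569  v^+=1.8778  a^+=2.0722
step 6: x_pred=4.7444  r=0.4456  x^+=4.9801  v^+=4.9867  a^+=2.1401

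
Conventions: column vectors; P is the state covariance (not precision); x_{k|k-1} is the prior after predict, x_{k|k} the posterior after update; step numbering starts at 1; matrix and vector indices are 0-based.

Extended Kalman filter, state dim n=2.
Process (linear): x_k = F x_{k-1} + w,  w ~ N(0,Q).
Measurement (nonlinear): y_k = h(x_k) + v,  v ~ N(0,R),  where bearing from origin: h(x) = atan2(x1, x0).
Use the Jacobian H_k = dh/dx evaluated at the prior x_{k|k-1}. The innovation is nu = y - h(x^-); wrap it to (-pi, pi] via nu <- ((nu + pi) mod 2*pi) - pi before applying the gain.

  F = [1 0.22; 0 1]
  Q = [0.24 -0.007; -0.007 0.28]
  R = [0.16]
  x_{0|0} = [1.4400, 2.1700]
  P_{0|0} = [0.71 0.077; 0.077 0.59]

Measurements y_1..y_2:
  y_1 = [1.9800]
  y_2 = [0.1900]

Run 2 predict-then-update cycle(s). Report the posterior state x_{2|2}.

step 1: x^-=[1.9174, 2.1700]  P^-=[1.0124 0.1998; 0.1998 0.8700]  H_jac=[-0.2588 0.2287]  S=[0.2496]  K=[-0.8665; 0.5898]  nu=[1.1329]  x^+=[0.9358, 2.8381]  P^+=[0.8250 0.3274; 0.3274 0.7832]
step 2: x^-=[1.5601, 2.8381]  P^-=[1.2469 0.4927; 0.4927 1.0632]  H_jac=[-0.2706 0.1487]  S=[0.2352]  K=[-1.1232; 0.1056]  nu=[-0.8782]  x^+=[2.5465, 2.7454]  P^+=[0.9503 0.5206; 0.5206 1.0605]

x_post = [2.5465, 2.7454]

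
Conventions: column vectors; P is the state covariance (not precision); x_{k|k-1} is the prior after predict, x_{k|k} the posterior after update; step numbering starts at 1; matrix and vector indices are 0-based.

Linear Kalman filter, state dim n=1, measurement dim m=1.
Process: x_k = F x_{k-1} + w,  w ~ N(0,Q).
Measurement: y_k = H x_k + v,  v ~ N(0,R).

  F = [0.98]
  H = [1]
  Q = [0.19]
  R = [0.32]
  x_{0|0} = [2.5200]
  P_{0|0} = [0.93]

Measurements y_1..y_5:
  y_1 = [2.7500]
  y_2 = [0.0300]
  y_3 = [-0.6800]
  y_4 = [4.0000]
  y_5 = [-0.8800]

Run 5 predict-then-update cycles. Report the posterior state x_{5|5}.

x_post = [0.5555]

step 1: x^-=[2.4696]  P^-=[1.0832]  S=[1.4032]  K=[0.7719]  nu=[0.2804]  x^+=[2.6861]  P^+=[0.2470]
step 2: x^-=[2.6323]  P^-=[0.4272]  S=[0.7472]  K=[0.5718]  nu=[-2.6023]  x^+=[1.1444]  P^+=[0.1830]
step 3: x^-=[1.1215]  P^-=[0.3657]  S=[0.6857]  K=[0.5333]  nu=[-1.8015]  x^+=[0.1607]  P^+=[0.1707]
step 4: x^-=[0.1575]  P^-=[0.3539]  S=[0.6739]  K=[0.5252]  nu=[3.8425]  x^+=[2.1754]  P^+=[0.1681]
step 5: x^-=[2.1319]  P^-=[0.3514]  S=[0.6714]  K=[0.5234]  nu=[-3.0119]  x^+=[0.5555]  P^+=[0.1675]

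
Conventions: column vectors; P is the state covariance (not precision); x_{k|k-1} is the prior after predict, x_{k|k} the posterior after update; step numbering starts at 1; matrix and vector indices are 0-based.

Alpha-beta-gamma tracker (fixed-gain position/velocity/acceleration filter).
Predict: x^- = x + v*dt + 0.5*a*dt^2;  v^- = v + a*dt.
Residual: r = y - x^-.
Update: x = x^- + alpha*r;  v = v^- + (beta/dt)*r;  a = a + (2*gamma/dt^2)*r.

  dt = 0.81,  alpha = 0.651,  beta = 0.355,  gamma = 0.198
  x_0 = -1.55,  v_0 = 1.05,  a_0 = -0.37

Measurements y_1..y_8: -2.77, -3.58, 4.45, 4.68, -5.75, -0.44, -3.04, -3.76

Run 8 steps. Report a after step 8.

a_post = -1.3925

step 1: x_pred=-0.8209  r=-1.9491  x^+=-2.0898  v^+=-0.1039  a^+=-1.5464
step 2: x_pred=-2.6813  r=-0.8987  x^+=-3.2663  v^+=-1.7504  a^+=-2.0889
step 3: x_pred=-5.3695  r=9.8195  x^+=1.0230  v^+=0.8612  a^+=3.8378
step 4: x_pred=2.9795  r=1.7005  x^+=4.0865  v^+=4.7150  a^+=4.8642
step 5: x_pred=9.5014  r=-15.2514  x^+=-0.4273  v^+=1.9708  a^+=-4.3411
step 6: x_pred=-0.2550  r=-0.1850  x^+=-0.3754  v^+=-1.6266  a^+=-4.4527
step 7: x_pred=-3.1537  r=0.1137  x^+=-3.0797  v^+=-5.1835  a^+=-4.3841
step 8: x_pred=-8.7165  r=4.9565  x^+=-5.4898  v^+=-6.5623  a^+=-1.3925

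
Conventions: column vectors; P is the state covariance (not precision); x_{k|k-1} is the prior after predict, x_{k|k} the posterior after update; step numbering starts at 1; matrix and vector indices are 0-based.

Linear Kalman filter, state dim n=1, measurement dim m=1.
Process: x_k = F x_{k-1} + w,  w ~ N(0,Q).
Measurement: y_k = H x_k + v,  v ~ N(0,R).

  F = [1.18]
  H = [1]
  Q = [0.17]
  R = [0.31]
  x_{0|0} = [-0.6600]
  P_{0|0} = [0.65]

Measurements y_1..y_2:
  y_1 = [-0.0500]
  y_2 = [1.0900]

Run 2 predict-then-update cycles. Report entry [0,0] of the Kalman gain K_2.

step 1: x^-=[-0.7788]  P^-=[1.0751]  S=[1.3851]  K=[0.7762]  nu=[0.7288]  x^+=[-0.2131]  P^+=[0.2406]
step 2: x^-=[-0.2515]  P^-=[0.5050]  S=[0.8150]  K=[0.6196]  nu=[1.3415]  x^+=[0.5798]  P^+=[0.1921]

K[0,0] = 0.6196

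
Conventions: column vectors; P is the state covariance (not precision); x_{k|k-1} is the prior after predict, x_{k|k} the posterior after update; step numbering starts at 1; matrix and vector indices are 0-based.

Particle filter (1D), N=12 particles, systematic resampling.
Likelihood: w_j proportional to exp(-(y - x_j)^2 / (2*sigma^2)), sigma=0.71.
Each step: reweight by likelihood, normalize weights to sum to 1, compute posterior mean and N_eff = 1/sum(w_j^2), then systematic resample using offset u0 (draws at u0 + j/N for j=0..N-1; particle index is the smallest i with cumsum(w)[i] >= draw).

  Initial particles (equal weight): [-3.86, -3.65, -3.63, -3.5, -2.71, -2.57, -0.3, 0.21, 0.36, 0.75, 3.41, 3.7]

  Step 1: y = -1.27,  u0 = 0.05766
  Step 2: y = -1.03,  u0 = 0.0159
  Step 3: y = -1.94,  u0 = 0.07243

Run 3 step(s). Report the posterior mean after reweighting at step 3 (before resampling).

post_mean = -1.4063

step 1: w=[0.0014, 0.0039, 0.0043, 0.0078, 0.1379, 0.2017, 0.4241, 0.1228, 0.0773, 0.0188, 0.0000, 0.0000]  mean=-1.0140  Neff=3.8308  idx=[4, 4, 5, 5, 6, 6, 6, 6, 6, 7, 7, 8]
step 2: w=[0.0158, 0.0158, 0.0248, 0.0248, 0.1534, 0.1534, 0.1534, 0.1534, 0.1534, 0.0566, 0.0566, 0.0383]  mean=-0.4057  Neff=7.8535  idx=[1, 4, 4, 5, 5, 6, 6, 7, 7, 8, 9, 10]
step 3: w=[0.4626, 0.0578, 0.0578, 0.0578, 0.0578, 0.0578, 0.0578, 0.0578, 0.0578, 0.0578, 0.0085, 0.0085]  mean=-1.4063  Neff=4.0939  idx=[0, 0, 0, 0, 0, 1, 2, 4, 5, 7, 8, 10]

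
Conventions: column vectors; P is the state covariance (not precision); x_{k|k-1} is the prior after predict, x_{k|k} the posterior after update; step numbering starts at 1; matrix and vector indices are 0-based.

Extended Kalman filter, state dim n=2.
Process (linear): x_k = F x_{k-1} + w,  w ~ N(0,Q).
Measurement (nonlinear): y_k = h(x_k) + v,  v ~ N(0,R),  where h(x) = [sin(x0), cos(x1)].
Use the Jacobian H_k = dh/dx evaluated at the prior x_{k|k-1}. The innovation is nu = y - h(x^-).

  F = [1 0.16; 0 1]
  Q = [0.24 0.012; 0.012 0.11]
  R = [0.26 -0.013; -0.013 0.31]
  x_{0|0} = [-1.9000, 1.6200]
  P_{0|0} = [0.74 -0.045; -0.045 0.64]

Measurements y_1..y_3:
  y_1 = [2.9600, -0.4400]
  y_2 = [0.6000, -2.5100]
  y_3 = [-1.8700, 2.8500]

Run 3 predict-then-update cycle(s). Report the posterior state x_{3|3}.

x_post = [-1.9527, 2.2158]

step 1: x^-=[-1.6408, 1.6200]  P^-=[0.9820 0.0694; 0.0694 0.7500]  H_jac=[-0.0699 0.0000; 0.0000 -0.9988]  S=[0.2648 -0.0082; -0.0082 1.0582]  K=[-0.2615 -0.0675; -0.0401 -0.7082]  nu=[3.9576, -0.3908]  x^+=[-2.6492, 1.7380]  P^+=[0.9593 0.0176; 0.0176 0.2193]
step 2: x^-=[-2.3711, 1.7380]  P^-=[1.2106 0.0646; 0.0646 0.3293]  H_jac=[-0.7176 0.0000; 0.0000 -0.9861]  S=[0.8833 0.0327; 0.0327 0.6302]  K=[-0.9815 -0.0502; -0.0335 -0.5135]  nu=[1.2965, -2.3436]  x^+=[-3.5261, 2.8980]  P^+=[0.3547 0.0028; 0.0028 0.1610]
step 3: x^-=[-3.0624, 2.8980]  P^-=[0.5998 0.0406; 0.0406 0.2710]  H_jac=[-0.9969 0.0000; 0.0000 -0.2412]  S=[0.8560 -0.0032; -0.0032 0.3258]  K=[-0.6986 -0.0370; -0.0480 -0.2011]  nu=[-1.7909, 3.8205]  x^+=[-1.9527, 2.2158]  P^+=[0.1817 0.0099; 0.0099 0.2559]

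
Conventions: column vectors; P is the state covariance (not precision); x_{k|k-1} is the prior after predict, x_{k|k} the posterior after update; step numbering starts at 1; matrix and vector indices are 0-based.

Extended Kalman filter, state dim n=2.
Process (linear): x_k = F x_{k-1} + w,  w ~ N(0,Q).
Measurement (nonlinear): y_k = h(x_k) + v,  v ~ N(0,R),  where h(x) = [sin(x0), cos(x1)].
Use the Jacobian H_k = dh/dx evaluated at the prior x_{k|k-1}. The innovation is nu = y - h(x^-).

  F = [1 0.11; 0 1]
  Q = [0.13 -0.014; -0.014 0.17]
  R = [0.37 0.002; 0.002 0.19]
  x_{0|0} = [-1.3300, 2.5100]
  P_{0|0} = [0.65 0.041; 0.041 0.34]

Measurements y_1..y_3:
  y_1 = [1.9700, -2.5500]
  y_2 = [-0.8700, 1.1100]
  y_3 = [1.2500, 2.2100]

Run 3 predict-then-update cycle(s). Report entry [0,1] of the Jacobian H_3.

step 1: x^-=[-1.0539, 2.5100]  P^-=[0.7931 0.0644; 0.0644 0.5100]  H_jac=[0.4942 0.0000; 0.0000 -0.5904]  S=[0.5637 -0.0168; -0.0168 0.3678]  K=[0.6932 -0.0717; 0.0321 -0.8173]  nu=[2.8394, -1.7429]  x^+=[1.0393, 4.0256]  P^+=[0.5187 0.0207; 0.0207 0.2629]
step 2: x^-=[1.4822, 4.0256]  P^-=[0.6565 0.0357; 0.0357 0.4329]  H_jac=[0.0885 0.0000; 0.0000 0.7733]  S=[0.3751 0.0044; 0.0044 0.4489]  K=[0.1542 0.0599; -0.0004 0.7458]  nu=[-1.8661, 1.7441]  x^+=[1.2989, 5.3271]  P^+=[0.6458 0.0151; 0.0151 0.1832]
step 3: x^-=[1.8849, 5.3271]  P^-=[0.7814 0.0213; 0.0213 0.3532]  H_jac=[-0.3090 0.0000; 0.0000 0.8170]  S=[0.4446 -0.0034; -0.0034 0.4258]  K=[-0.5427 0.0365; -0.0096 0.6777]  nu=[0.2989, 1.6333]  x^+=[1.7823, 6.4311]  P^+=[0.6497 0.0072; 0.0072 0.1576]

H_jac[0,1] = 0.0000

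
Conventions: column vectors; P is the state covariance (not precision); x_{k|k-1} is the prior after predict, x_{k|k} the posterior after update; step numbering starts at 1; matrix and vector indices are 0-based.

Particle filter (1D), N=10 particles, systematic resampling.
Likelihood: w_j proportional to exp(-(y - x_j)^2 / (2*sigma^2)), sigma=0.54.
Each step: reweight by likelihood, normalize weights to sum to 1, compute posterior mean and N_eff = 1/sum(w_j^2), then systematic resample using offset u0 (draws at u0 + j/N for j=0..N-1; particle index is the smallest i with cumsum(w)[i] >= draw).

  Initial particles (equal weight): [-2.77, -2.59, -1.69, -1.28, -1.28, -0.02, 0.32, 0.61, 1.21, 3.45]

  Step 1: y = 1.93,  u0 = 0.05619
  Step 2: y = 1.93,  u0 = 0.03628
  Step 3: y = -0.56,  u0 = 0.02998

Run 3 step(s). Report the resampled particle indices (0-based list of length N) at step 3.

step 1: w=[0.0000, 0.0000, 0.0000, 0.0000, 0.0000, 0.0030, 0.0238, 0.1021, 0.8326, 0.0385]  mean=1.2103  Neff=1.4170  idx=[7, 8, 8, 8, 8, 8, 8, 8, 8, 8]
step 2: w=[0.0134, 0.1096, 0.1096, 0.1096, 0.1096, 0.1096, 0.1096, 0.1096, 0.1096, 0.1096]  mean=1.2019  Neff=9.2315  idx=[1, 2, 3, 3, 4, 5, 6, 7, 8, 9]
step 3: w=[0.1000, 0.1000, 0.1000, 0.1000, 0.1000, 0.1000, 0.1000, 0.1000, 0.1000, 0.1000]  mean=1.2100  Neff=10.0000  idx=[0, 1, 2, 3, 4, 5, 6, 7, 8, 9]

resampled_idx = [0, 1, 2, 3, 4, 5, 6, 7, 8, 9]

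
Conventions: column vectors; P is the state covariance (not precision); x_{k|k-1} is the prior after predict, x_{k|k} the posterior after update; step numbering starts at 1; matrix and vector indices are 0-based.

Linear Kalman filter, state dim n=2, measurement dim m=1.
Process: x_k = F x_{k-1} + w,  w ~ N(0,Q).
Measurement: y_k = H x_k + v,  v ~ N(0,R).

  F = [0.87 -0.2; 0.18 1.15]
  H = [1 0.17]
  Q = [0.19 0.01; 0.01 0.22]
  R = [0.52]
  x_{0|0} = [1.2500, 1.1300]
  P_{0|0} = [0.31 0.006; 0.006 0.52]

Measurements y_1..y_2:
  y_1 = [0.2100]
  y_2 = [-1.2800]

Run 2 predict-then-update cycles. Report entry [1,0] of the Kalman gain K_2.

step 1: x^-=[0.8615, 1.5245]  P^-=[0.4434 -0.0553; -0.0553 0.9202]  S=[0.9712]  K=[0.4468; 0.1042]  nu=[-0.9107]  x^+=[0.4546, 1.4296]  P^+=[0.2494 -0.1005; -0.1005 0.9097]
step 2: x^-=[0.1096, 1.7259]  P^-=[0.4502 -0.2571; -0.2571 1.3895]  S=[0.9229]  K=[0.4404; -0.0226]  nu=[-1.6830]  x^+=[-0.6316, 1.7639]  P^+=[0.2712 -0.2479; -0.2479 1.3891]

K[1,0] = -0.0226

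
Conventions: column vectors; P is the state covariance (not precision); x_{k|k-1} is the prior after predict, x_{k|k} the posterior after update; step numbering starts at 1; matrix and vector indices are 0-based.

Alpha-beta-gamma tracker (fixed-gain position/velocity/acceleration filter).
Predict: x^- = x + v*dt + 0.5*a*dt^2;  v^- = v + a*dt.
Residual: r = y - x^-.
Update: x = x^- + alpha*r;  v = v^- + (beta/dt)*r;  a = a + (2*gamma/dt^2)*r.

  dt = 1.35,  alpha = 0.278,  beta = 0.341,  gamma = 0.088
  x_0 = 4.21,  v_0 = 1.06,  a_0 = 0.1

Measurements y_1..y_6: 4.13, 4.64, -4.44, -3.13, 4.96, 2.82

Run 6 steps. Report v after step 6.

step 1: x_pred=5.7321  r=-1.6021  x^+=5.2867  v^+=0.7903  a^+=-0.0547
step 2: x_pred=6.3038  r=-1.6638  x^+=5.8413  v^+=0.2962  a^+=-0.2154
step 3: x_pred=6.0448  r=-10.4848  x^+=3.1300  v^+=-2.6430  a^+=-1.2279
step 4: x_pred=-1.5569  r=-1.5731  x^+=-1.9942  v^+=-4.6980  a^+=-1.3798
step 5: x_pred=-9.5939  r=14.5539  x^+=-5.5480  v^+=-2.8846  a^+=0.0257
step 6: x_pred=-9.4188  r=12.2388  x^+=-6.0164  v^+=0.2415  a^+=1.2076

v_post = 0.2415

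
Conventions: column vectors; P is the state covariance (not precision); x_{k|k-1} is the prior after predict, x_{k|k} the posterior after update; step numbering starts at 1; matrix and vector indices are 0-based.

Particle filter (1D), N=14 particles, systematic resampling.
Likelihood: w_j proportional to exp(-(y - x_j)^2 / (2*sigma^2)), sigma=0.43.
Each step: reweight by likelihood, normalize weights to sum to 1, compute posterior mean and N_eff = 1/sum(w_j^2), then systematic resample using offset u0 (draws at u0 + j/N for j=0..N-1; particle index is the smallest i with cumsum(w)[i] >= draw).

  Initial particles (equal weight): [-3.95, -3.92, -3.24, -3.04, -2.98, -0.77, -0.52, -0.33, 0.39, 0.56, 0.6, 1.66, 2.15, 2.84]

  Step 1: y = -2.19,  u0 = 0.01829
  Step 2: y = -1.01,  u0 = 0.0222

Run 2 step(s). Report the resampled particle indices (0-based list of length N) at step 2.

resampled_idx = [2, 3, 4, 6, 7, 7, 8, 9, 10, 10, 11, 12, 12, 13]

step 1: w=[0.0006, 0.0008, 0.1325, 0.3702, 0.4831, 0.0112, 0.0014, 0.0002, 0.0000, 0.0000, 0.0000, 0.0000, 0.0000, 0.0000]  mean=-3.0093  Neff=2.5765  idx=[2, 2, 3, 3, 3, 3, 3, 4, 4, 4, 4, 4, 4, 4]
step 2: w=[0.0054, 0.0054, 0.0538, 0.0538, 0.0538, 0.0538, 0.0538, 0.1029, 0.1029, 0.1029, 0.1029, 0.1029, 0.1029, 0.1029]  mean=-2.9989  Neff=11.2801  idx=[2, 3, 4, 6, 7, 7, 8, 9, 10, 10, 11, 12, 12, 13]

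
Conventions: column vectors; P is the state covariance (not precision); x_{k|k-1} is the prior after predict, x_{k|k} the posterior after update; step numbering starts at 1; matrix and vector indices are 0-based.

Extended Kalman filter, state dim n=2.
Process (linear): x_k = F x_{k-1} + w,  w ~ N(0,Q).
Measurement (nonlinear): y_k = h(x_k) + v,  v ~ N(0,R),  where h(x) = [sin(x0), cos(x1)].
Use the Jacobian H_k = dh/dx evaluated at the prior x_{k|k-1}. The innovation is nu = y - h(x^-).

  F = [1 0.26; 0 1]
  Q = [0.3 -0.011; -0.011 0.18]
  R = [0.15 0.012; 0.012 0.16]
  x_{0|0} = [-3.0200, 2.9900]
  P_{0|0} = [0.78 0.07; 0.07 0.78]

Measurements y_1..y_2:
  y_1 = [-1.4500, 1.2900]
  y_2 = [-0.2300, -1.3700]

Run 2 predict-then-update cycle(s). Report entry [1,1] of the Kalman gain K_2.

step 1: x^-=[-2.2426, 2.9900]  P^-=[1.1691 0.2618; 0.2618 0.9600]  H_jac=[-0.6224 0.0000; 0.0000 -0.1510]  S=[0.6029 0.0366; 0.0366 0.1819]  K=[-1.2085 0.0259; -0.2246 -0.7518]  nu=[-0.6673, 2.2785]  x^+=[-1.3772, 1.4269]  P^+=[0.2908 0.0686; 0.0686 0.8144]
step 2: x^-=[-1.0062, 1.4269]  P^-=[0.6815 0.2694; 0.2694 0.9944]  H_jac=[0.5350 0.0000; 0.0000 -0.9897]  S=[0.3451 -0.1306; -0.1306 1.1339]  K=[1.0117 -0.1185; 0.0932 -0.8571]  nu=[0.6148, -1.5134]  x^+=[-0.2048, 2.7814]  P^+=[0.2810 0.0069; 0.0069 0.1374]

K[1,1] = -0.8571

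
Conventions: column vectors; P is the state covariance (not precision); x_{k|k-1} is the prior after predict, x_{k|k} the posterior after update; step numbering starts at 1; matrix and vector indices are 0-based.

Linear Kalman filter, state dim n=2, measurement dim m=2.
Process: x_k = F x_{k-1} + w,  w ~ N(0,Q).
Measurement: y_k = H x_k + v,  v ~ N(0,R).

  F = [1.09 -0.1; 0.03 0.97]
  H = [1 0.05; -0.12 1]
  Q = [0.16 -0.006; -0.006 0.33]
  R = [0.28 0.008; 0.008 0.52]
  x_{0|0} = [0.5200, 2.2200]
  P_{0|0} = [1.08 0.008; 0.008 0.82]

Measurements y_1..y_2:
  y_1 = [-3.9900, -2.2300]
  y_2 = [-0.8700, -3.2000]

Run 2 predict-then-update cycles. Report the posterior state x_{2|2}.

step 1: x^-=[0.3448, 2.1690]  P^-=[1.4496 -0.0418; -0.0418 1.1030]  S=[1.7282 -0.1523; -0.1523 1.6539]  K=[0.8329 -0.0537; 0.0673 0.6761]  nu=[-4.4432, -4.3576]  x^+=[-3.1217, -1.0765]  P^+=[0.2324 0.0066; 0.0066 0.3529]
step 2: x^-=[-3.2950, -1.1379]  P^-=[0.4382 -0.0257; -0.0257 0.6627]  S=[0.7173 -0.0370; -0.0370 1.1951]  K=[0.6067 -0.0467; 0.0392 0.5583]  nu=[2.4818, -2.4575]  x^+=[-1.6743, -2.4125]  P^+=[0.1695 0.0009; 0.0009 0.2907]

x_post = [-1.6743, -2.4125]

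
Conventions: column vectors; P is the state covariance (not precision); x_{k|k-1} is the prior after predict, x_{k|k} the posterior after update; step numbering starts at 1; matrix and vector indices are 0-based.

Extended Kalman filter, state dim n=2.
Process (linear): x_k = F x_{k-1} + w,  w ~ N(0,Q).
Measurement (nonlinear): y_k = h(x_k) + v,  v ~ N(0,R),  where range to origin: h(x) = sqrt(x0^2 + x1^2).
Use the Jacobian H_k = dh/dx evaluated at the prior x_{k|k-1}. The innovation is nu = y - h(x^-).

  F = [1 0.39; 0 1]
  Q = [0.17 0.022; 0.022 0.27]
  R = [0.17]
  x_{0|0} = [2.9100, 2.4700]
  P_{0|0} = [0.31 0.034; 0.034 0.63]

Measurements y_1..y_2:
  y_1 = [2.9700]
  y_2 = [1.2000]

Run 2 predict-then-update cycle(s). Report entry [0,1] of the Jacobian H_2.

step 1: x^-=[3.8733, 2.4700]  P^-=[0.6023 0.3017; 0.3017 0.9000]  H_jac=[0.8432 0.5377]  S=[1.1319]  K=[0.5920; 0.6522]  nu=[-1.6238]  x^+=[2.9120, 1.4109]  P^+=[0.2057 -0.1353; -0.1353 0.4185]
step 2: x^-=[3.4623, 1.4109]  P^-=[0.3337 0.0499; 0.0499 0.6885]  H_jac=[0.9261 0.3774]  S=[0.5891]  K=[0.5566; 0.5194]  nu=[-2.5387]  x^+=[2.0493, 0.0923]  P^+=[0.1513 -0.1204; -0.1204 0.5295]

H_jac[0,1] = 0.3774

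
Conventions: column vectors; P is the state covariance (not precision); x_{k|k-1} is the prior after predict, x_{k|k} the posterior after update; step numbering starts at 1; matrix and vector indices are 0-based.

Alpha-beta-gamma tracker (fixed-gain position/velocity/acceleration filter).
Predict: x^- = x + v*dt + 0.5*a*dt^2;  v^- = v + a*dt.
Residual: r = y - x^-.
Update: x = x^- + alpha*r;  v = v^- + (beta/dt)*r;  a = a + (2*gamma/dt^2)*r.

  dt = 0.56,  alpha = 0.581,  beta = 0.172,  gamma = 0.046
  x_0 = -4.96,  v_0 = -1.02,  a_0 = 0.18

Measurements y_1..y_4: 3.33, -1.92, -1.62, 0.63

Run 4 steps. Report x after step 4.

x_post = 0.8501

step 1: x_pred=-5.5030  r=8.8330  x^+=-0.3710  v^+=1.7938  a^+=2.7713
step 2: x_pred=1.0680  r=-2.9880  x^+=-0.6680  v^+=2.4280  a^+=1.8947
step 3: x_pred=0.9887  r=-2.6087  x^+=-0.5269  v^+=2.6877  a^+=1.1294
step 4: x_pred=1.1553  r=-0.5253  x^+=0.8501  v^+=3.1589  a^+=0.9753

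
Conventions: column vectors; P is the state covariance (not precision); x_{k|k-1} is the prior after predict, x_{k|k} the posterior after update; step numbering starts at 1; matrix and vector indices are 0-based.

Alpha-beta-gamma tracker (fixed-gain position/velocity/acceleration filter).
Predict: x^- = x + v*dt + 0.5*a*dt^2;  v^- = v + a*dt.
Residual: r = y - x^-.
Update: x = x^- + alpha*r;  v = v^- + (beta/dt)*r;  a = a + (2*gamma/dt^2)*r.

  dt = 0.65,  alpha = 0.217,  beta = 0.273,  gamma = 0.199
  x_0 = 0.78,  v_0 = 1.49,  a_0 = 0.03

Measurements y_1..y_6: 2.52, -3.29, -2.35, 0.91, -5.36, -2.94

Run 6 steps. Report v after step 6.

step 1: x_pred=1.7548  r=0.7652  x^+=1.9209  v^+=1.8309  a^+=0.7508
step 2: x_pred=3.2695  r=-6.5595  x^+=1.8461  v^+=-0.4361  a^+=-5.4284
step 3: x_pred=0.4159  r=-2.7659  x^+=-0.1843  v^+=-5.1262  a^+=-8.0339
step 4: x_pred=-5.2135  r=6.1235  x^+=-3.8847  v^+=-7.7764  a^+=-2.2655
step 5: x_pred=-9.4180  r=4.0580  x^+=-8.5374  v^+=-7.5446  a^+=1.5572
step 6: x_pred=-13.1124  r=10.1724  x^+=-10.9050  v^+=-2.2600  a^+=11.1397

v_post = -2.2600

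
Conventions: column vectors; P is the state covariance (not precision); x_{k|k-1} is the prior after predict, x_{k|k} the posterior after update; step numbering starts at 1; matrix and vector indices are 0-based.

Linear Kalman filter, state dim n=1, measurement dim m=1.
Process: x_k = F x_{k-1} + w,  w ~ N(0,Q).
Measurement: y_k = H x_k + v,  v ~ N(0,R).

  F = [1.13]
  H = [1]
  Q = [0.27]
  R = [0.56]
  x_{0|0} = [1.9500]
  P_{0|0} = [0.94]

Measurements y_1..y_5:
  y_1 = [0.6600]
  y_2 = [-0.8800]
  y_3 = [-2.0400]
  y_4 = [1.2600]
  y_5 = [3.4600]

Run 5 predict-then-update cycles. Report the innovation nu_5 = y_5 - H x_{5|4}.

innov = [3.3458]

step 1: x^-=[2.2035]  P^-=[1.4703]  S=[2.0303]  K=[0.7242]  nu=[-1.5435]  x^+=[1.0857]  P^+=[0.4055]
step 2: x^-=[1.2269]  P^-=[0.7878]  S=[1.3478]  K=[0.5845]  nu=[-2.1069]  x^+=[-0.0046]  P^+=[0.3273]
step 3: x^-=[-0.0052]  P^-=[0.6880]  S=[1.2480]  K=[0.5513]  nu=[-2.0348]  x^+=[-1.1269]  P^+=[0.3087]
step 4: x^-=[-1.2734]  P^-=[0.6642]  S=[1.2242]  K=[0.5426]  nu=[2.5334]  x^+=[0.1011]  P^+=[0.3038]
step 5: x^-=[0.1142]  P^-=[0.6580]  S=[1.2180]  K=[0.5402]  nu=[3.3458]  x^+=[1.9217]  P^+=[0.3025]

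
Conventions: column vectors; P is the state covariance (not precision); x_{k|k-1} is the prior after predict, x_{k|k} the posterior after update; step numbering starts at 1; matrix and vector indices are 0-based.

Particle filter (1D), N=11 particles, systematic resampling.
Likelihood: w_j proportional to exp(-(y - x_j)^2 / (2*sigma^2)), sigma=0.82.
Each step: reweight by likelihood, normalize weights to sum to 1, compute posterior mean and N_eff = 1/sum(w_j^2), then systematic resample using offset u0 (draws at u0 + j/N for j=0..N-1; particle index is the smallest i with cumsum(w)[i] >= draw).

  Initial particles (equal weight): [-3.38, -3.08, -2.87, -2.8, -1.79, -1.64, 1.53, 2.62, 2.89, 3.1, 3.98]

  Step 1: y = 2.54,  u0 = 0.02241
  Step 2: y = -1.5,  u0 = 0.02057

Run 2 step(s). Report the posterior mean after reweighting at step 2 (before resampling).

step 1: w=[0.0000, 0.0000, 0.0000, 0.0000, 0.0000, 0.0000, 0.1385, 0.2942, 0.2699, 0.2341, 0.0633]  mean=2.7404  Neff=4.2120  idx=[6, 6, 7, 7, 7, 8, 8, 8, 9, 9, 9]
step 2: w=[0.4972, 0.4972, 0.0015, 0.0015, 0.0015, 0.0003, 0.0003, 0.0003, 0.0001, 0.0001, 0.0001]  mean=1.5364  Neff=2.0224  idx=[0, 0, 0, 0, 0, 0, 1, 1, 1, 1, 1]

post_mean = 1.5364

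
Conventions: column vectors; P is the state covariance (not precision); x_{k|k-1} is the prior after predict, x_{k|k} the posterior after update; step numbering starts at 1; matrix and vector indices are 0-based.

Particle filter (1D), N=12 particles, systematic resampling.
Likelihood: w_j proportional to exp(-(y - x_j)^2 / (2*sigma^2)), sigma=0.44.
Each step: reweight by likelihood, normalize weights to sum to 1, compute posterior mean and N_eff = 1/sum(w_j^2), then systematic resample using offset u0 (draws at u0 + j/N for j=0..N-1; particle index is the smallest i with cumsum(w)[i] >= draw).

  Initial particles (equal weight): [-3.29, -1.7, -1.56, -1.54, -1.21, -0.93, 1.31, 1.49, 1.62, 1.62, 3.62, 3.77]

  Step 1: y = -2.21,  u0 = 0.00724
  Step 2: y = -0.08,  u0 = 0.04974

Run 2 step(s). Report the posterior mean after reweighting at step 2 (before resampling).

post_mean = -1.5795

step 1: w=[0.0378, 0.3931, 0.2584, 0.2414, 0.0582, 0.0112, 0.0000, 0.0000, 0.0000, 0.0000, 0.0000, 0.0000]  mean=-1.6483  Neff=3.5154  idx=[0, 1, 1, 1, 1, 1, 2, 2, 2, 3, 3, 3]
step 2: w=[0.0000, 0.0401, 0.0401, 0.0401, 0.0401, 0.0401, 0.1231, 0.1231, 0.1231, 0.1433, 0.1433, 0.1433]  mean=-1.5795  Neff=8.6843  idx=[2, 4, 6, 6, 7, 8, 8, 9, 10, 10, 11, 11]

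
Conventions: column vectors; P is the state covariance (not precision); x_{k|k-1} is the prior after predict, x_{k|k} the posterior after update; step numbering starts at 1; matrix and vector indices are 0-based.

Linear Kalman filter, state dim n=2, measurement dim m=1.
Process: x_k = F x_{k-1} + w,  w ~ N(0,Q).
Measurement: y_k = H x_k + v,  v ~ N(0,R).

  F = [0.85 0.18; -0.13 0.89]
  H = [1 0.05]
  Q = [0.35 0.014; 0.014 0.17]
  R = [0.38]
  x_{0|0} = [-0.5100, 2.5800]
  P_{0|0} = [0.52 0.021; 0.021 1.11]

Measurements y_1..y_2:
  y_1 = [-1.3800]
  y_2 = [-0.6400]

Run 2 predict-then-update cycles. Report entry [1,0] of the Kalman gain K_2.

K[1,0] = 0.2160

step 1: x^-=[0.0309, 2.3625]  P^-=[0.7681 0.1498; 0.1498 1.0532]  S=[1.1657]  K=[0.6653; 0.1736]  nu=[-1.5290]  x^+=[-0.9864, 2.0970]  P^+=[0.2521 0.0151; 0.0151 1.0180]
step 2: x^-=[-0.4610, 1.9946]  P^-=[0.5697 0.1603; 0.1603 0.9771]  S=[0.9682]  K=[0.5967; 0.2160]  nu=[-0.2787]  x^+=[-0.6273, 1.9343]  P^+=[0.2250 0.0355; 0.0355 0.9320]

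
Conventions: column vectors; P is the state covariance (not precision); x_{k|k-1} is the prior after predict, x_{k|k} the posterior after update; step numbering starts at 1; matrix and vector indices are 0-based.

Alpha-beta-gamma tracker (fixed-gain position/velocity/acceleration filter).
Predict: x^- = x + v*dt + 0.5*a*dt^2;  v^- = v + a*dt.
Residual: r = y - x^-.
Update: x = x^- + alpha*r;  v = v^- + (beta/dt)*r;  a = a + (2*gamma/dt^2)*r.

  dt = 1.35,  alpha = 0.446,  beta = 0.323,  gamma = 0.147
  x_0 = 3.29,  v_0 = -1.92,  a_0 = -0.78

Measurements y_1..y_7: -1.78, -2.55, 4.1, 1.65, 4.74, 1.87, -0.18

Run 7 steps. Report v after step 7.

step 1: x_pred=-0.0128  r=-1.7672  x^+=-0.8010  v^+=-3.3958  a^+=-1.0651
step 2: x_pred=-6.3559  r=3.8059  x^+=-4.6585  v^+=-3.9231  a^+=-0.4511
step 3: x_pred=-10.3657  r=14.4657  x^+=-3.9140  v^+=-1.0711  a^+=1.8824
step 4: x_pred=-3.6446  r=5.2946  x^+=-1.2832  v^+=2.7370  a^+=2.7365
step 5: x_pred=4.9054  r=-0.1654  x^+=4.8316  v^+=6.3918  a^+=2.7099
step 6: x_pred=15.9299  r=-14.0599  x^+=9.6592  v^+=6.6861  a^+=0.4418
step 7: x_pred=19.0880  r=-19.2680  x^+=10.4944  v^+=2.6724  a^+=-2.6665

v_post = 2.6724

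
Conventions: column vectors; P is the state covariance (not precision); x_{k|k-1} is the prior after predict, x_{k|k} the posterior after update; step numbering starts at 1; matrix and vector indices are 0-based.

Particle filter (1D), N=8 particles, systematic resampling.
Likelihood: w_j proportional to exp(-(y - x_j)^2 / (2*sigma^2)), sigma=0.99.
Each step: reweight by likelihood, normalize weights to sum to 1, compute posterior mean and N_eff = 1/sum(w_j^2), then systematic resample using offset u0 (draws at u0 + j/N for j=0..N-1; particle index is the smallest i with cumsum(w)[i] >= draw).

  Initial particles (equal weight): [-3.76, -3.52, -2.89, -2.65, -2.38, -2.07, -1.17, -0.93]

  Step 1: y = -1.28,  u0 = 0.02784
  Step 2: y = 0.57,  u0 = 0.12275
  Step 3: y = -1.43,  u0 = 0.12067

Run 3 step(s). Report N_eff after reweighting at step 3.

N_eff = 7.9834

step 1: w=[0.0109, 0.0195, 0.0671, 0.0967, 0.1358, 0.1832, 0.2503, 0.2366]  mean=-1.7750  Neff=5.4071  idx=[1, 3, 4, 5, 6, 6, 7, 7]
step 2: w=[0.0002, 0.0046, 0.0107, 0.0258, 0.1928, 0.1928, 0.2866, 0.2866]  mean=-1.0757  Neff=4.1765  idx=[4, 5, 5, 6, 6, 7, 7, 7]
step 3: w=[0.1323, 0.1323, 0.1323, 0.1206, 0.1206, 0.1206, 0.1206, 0.1206]  mean=-1.0253  Neff=7.9834  idx=[0, 1, 2, 3, 4, 5, 6, 7]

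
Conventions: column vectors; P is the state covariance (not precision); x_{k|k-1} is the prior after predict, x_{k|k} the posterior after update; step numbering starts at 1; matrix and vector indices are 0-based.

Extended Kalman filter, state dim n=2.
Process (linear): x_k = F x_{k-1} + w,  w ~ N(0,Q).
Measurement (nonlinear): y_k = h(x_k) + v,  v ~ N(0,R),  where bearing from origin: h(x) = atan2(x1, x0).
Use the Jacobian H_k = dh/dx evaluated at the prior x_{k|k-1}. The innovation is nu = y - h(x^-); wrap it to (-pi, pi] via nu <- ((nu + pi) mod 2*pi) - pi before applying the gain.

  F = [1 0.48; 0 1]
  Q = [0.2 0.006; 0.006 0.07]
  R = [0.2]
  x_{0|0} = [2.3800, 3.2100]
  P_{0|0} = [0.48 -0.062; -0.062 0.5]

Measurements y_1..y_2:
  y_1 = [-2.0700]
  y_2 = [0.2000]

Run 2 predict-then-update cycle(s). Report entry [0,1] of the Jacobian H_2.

step 1: x^-=[3.9208, 3.2100]  P^-=[0.7357 0.1840; 0.1840 0.5700]  H_jac=[-0.1250 0.1527]  S=[0.2178]  K=[-0.2933; 0.2941]  nu=[-2.7560]  x^+=[4.7292, 2.3996]  P^+=[0.7169 0.2028; 0.2028 0.5512]
step 2: x^-=[5.8810, 2.3996]  P^-=[1.2386 0.4733; 0.4733 0.6212]  H_jac=[-0.0595 0.1458]  S=[0.2094]  K=[-0.0223; 0.2980]  nu=[-0.1874]  x^+=[5.8852, 2.3437]  P^+=[1.2385 0.4747; 0.4747 0.6026]

H_jac[0,1] = 0.1458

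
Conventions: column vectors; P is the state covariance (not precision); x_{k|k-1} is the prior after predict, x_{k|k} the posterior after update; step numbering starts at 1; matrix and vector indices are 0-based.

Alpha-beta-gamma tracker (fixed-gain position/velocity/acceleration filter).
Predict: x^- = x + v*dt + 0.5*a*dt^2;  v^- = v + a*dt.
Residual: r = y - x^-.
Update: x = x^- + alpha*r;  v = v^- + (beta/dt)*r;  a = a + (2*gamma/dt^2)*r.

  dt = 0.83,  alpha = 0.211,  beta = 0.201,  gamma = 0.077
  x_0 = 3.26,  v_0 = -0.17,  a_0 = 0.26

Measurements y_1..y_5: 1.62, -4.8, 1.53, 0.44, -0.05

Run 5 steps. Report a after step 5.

a_post = 0.9679

step 1: x_pred=3.2085  r=-1.5885  x^+=2.8733  v^+=-0.3389  a^+=-0.0951
step 2: x_pred=2.5593  r=-7.3593  x^+=1.0065  v^+=-2.2000  a^+=-1.7402
step 3: x_pred=-1.4189  r=2.9489  x^+=-0.7967  v^+=-2.9302  a^+=-1.0810
step 4: x_pred=-3.6012  r=4.0412  x^+=-2.7485  v^+=-2.8488  a^+=-0.1776
step 5: x_pred=-5.1742  r=5.1242  x^+=-4.0930  v^+=-1.7553  a^+=0.9679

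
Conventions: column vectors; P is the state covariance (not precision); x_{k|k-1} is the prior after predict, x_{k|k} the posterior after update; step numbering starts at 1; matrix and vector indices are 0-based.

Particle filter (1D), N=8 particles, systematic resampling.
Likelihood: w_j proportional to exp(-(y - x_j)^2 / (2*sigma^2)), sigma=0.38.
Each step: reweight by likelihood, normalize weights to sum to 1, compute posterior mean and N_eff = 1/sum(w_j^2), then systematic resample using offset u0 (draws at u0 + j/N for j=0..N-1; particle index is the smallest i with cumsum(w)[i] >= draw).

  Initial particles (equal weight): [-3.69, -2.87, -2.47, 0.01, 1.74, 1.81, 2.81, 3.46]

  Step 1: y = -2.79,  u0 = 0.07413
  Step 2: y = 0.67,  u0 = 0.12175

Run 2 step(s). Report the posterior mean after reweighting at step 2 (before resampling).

post_mean = -2.4701

step 1: w=[0.0348, 0.5621, 0.4031, 0.0000, 0.0000, 0.0000, 0.0000, 0.0000]  mean=-2.7373  Neff=2.0848  idx=[1, 1, 1, 1, 1, 2, 2, 2]
step 2: w=[0.0000, 0.0000, 0.0000, 0.0000, 0.0000, 0.3333, 0.3333, 0.3333]  mean=-2.4701  Neff=3.0010  idx=[5, 5, 6, 6, 6, 7, 7, 7]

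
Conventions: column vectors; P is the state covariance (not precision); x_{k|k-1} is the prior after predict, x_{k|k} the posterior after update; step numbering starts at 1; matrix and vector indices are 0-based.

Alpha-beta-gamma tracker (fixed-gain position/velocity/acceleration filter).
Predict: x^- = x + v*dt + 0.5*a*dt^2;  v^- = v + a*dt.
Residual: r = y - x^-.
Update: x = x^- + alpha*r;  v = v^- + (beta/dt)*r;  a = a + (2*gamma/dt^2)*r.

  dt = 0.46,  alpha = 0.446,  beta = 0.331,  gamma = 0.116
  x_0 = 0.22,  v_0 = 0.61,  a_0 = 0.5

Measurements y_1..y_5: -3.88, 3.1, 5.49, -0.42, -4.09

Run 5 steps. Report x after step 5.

step 1: x_pred=0.5535  r=-4.4335  x^+=-1.4238  v^+=-2.3502  a^+=-4.3609
step 2: x_pred=-2.9663  r=6.0663  x^+=-0.2607  v^+=0.0089  a^+=2.2902
step 3: x_pred=-0.0143  r=5.5043  x^+=2.4406  v^+=5.0231  a^+=8.3252
step 4: x_pred=5.6320  r=-6.0520  x^+=2.9328  v^+=4.4979  a^+=1.6897
step 5: x_pred=5.1806  r=-9.2706  x^+=1.0459  v^+=-1.3957  a^+=-8.4747

x_post = 1.0459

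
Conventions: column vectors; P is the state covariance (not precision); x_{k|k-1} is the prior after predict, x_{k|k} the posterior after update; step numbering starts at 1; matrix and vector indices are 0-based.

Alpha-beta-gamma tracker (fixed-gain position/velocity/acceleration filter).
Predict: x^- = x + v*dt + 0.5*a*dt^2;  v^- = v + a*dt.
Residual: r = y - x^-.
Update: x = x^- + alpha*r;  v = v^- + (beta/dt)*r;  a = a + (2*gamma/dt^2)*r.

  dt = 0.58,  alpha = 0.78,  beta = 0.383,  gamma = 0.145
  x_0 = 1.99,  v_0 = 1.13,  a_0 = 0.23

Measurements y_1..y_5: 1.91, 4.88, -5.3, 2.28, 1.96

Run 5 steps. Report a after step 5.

a_post = 2.7187

step 1: x_pred=2.6841  r=-0.7741  x^+=2.0803  v^+=0.7522  a^+=-0.4373
step 2: x_pred=2.4430  r=2.4370  x^+=4.3439  v^+=2.1078  a^+=1.6635
step 3: x_pred=5.8462  r=-11.1462  x^+=-2.8478  v^+=-4.2877  a^+=-7.9453
step 4: x_pred=-6.6711  r=8.9511  x^+=0.3108  v^+=-2.9851  a^+=-0.2288
step 5: x_pred=-1.4591  r=3.4191  x^+=1.2078  v^+=-0.8601  a^+=2.7187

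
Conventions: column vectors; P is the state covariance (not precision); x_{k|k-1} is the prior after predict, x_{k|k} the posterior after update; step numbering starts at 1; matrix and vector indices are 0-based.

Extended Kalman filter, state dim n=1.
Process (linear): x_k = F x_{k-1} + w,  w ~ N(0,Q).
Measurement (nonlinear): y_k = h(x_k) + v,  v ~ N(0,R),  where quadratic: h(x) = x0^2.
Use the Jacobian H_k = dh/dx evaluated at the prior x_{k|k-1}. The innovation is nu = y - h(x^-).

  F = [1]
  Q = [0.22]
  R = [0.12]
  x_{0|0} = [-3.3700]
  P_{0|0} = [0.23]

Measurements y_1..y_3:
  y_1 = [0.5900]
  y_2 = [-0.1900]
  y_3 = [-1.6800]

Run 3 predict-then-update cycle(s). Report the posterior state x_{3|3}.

step 1: x^-=[-3.3700]  P^-=[0.4500]  H_jac=[-6.7400]  S=[20.5624]  K=[-0.1475]  nu=[-10.7669]  x^+=[-1.7819]  P^+=[0.0026]
step 2: x^-=[-1.7819]  P^-=[0.2226]  H_jac=[-3.5637]  S=[2.9474]  K=[-0.2692]  nu=[-3.3650]  x^+=[-0.8761]  P^+=[0.0091]
step 3: x^-=[-0.8761]  P^-=[0.2291]  H_jac=[-1.7521]  S=[0.8232]  K=[-0.4875]  nu=[-2.4475]  x^+=[0.3172]  P^+=[0.0334]

x_post = [0.3172]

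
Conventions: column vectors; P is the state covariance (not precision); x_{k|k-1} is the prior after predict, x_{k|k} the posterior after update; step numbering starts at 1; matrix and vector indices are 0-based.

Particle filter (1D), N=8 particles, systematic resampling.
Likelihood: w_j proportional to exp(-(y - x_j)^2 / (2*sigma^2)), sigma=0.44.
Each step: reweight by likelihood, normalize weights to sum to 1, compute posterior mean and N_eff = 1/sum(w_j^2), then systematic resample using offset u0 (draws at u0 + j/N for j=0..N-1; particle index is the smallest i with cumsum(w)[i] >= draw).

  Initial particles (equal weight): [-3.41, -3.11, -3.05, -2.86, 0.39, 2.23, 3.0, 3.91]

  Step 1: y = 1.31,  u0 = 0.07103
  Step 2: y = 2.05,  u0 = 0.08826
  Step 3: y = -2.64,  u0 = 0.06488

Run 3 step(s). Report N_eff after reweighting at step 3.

N_eff = 8.0000

step 1: w=[0.0000, 0.0000, 0.0000, 0.0000, 0.4986, 0.4986, 0.0028, 0.0000]  mean=1.3147  Neff=2.0111  idx=[4, 4, 4, 4, 5, 5, 5, 5]
step 2: w=[0.0002, 0.0002, 0.0002, 0.0002, 0.2498, 0.2498, 0.2498, 0.2498]  mean=2.2284  Neff=4.0071  idx=[4, 4, 5, 5, 6, 6, 7, 7]
step 3: w=[0.1250, 0.1250, 0.1250, 0.1250, 0.1250, 0.1250, 0.1250, 0.1250]  mean=2.2300  Neff=8.0000  idx=[0, 1, 2, 3, 4, 5, 6, 7]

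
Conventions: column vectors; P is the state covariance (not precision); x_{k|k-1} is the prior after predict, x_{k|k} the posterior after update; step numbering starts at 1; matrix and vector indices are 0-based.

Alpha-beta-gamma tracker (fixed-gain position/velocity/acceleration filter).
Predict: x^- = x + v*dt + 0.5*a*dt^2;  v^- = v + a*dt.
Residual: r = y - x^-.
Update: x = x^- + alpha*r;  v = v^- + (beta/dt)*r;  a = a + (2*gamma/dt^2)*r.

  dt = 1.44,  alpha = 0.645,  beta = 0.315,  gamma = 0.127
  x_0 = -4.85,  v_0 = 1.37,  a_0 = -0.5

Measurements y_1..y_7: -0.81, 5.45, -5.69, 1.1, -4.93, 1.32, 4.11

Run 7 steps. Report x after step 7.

x_post = 1.0292

step 1: x_pred=-3.3956  r=2.5856  x^+=-1.7279  v^+=1.2156  a^+=-0.1833
step 2: x_pred=-0.1675  r=5.6175  x^+=3.4558  v^+=2.1805  a^+=0.5048
step 3: x_pred=7.1191  r=-12.8091  x^+=-1.1428  v^+=0.1054  a^+=-1.0642
step 4: x_pred=-2.0943  r=3.1943  x^+=-0.0340  v^+=-0.7283  a^+=-0.6729
step 5: x_pred=-1.7804  r=-3.1496  x^+=-3.8119  v^+=-2.3863  a^+=-1.0587
step 6: x_pred=-8.3458  r=9.6658  x^+=-2.1114  v^+=-1.7964  a^+=0.1253
step 7: x_pred=-4.5684  r=8.6784  x^+=1.0292  v^+=0.2823  a^+=1.1883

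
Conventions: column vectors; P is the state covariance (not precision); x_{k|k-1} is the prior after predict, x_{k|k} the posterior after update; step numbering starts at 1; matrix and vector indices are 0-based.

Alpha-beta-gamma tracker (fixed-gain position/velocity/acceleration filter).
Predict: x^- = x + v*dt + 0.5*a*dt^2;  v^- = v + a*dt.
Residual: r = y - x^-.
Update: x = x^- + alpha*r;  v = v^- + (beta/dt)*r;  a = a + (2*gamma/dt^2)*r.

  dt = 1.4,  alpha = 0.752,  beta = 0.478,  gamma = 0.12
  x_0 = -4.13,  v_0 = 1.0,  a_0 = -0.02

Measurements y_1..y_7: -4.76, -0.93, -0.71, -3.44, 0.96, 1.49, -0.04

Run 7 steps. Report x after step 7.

step 1: x_pred=-2.7496  r=-2.0104  x^+=-4.2614  v^+=0.2856  a^+=-0.2662
step 2: x_pred=-4.1224  r=3.1924  x^+=-1.7217  v^+=1.0029  a^+=0.1247
step 3: x_pred=-0.1954  r=-0.5146  x^+=-0.5824  v^+=1.0019  a^+=0.0617
step 4: x_pred=0.8807  r=-4.3207  x^+=-2.3685  v^+=-0.3869  a^+=-0.4673
step 5: x_pred=-3.3682  r=4.3282  x^+=-0.1134  v^+=0.4365  a^+=0.0626
step 6: x_pred=0.5591  r=0.9309  x^+=1.2591  v^+=0.8420  a^+=0.1766
step 7: x_pred=2.6111  r=-2.6511  x^+=0.6175  v^+=0.1841  a^+=-0.1480

x_post = 0.6175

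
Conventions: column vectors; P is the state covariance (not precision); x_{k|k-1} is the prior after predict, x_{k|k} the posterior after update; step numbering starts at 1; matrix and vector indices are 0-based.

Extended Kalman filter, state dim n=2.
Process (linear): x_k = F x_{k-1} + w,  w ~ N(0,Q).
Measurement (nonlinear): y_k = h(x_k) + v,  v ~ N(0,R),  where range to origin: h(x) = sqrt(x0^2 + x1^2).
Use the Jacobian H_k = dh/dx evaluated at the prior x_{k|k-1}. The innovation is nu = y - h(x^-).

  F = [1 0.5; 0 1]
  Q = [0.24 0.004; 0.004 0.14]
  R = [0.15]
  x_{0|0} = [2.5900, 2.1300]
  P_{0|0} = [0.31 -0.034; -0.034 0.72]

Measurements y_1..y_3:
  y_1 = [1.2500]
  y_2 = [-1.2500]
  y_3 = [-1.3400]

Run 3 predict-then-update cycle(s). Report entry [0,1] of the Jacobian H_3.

H_jac[0,1] = -0.6775

step 1: x^-=[3.6550, 2.1300]  P^-=[0.6960 0.3300; 0.3300 0.8600]  H_jac=[0.8640 0.5035]  S=[1.1747]  K=[0.6534; 0.6113]  nu=[-2.9804]  x^+=[1.7078, 0.3080]  P^+=[0.1946 -0.1392; -0.1392 0.4210]
step 2: x^-=[1.8618, 0.3080]  P^-=[0.4006 0.0753; 0.0753 0.5610]  H_jac=[0.9866 0.1632]  S=[0.5791]  K=[0.7037; 0.2864]  nu=[-3.1371]  x^+=[-0.3457, -0.5904]  P^+=[0.1138 -0.0414; -0.0414 0.5135]
step 3: x^-=[-0.6409, -0.5904]  P^-=[0.4408 0.2193; 0.2193 0.6535]  H_jac=[-0.7355 -0.6775]  S=[0.9070]  K=[-0.5213; -0.6660]  nu=[-2.2114]  x^+=[0.5118, 0.8824]  P^+=[0.1943 -0.0956; -0.0956 0.2512]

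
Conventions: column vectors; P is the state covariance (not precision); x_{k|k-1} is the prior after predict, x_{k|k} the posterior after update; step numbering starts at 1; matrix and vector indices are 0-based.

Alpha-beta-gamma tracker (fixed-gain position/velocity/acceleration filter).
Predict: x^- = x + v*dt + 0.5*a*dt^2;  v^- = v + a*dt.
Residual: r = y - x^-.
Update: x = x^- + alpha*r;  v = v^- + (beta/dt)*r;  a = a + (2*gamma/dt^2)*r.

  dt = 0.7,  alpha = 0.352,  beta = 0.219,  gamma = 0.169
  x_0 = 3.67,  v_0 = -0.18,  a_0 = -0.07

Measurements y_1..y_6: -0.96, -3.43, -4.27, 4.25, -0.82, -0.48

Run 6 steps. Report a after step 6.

step 1: x_pred=3.5269  r=-4.4869  x^+=1.9475  v^+=-1.6327  a^+=-3.1650
step 2: x_pred=0.0291  r=-3.4591  x^+=-1.1885  v^+=-4.9305  a^+=-5.5511
step 3: x_pred=-5.9998  r=1.7298  x^+=-5.3909  v^+=-8.2750  a^+=-4.3579
step 4: x_pred=-12.2511  r=16.5011  x^+=-6.4427  v^+=-6.1631  a^+=7.0245
step 5: x_pred=-9.0359  r=8.2159  x^+=-6.1439  v^+=1.3245  a^+=12.6918
step 6: x_pred=-2.1072  r=1.6272  x^+=-1.5344  v^+=10.7179  a^+=13.8143

a_post = 13.8143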